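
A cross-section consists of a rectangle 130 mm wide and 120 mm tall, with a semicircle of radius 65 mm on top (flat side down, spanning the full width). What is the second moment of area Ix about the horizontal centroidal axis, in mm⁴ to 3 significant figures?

Decompose the section into non-overlapping parts with the origin at the bottom-left of its bounding rectangle.
Rectangular body: 130 × 120, A = 15 600 mm², y = 60 mm, Ī = 18 720 000 mm⁴.
Semicircular cap: semicircle r = 65, A = 6636.6 mm², y = 147.59 mm, Ī = 1 959 230 mm⁴.
Centroid: ȳ = ΣA·y / ΣA = 86.141 mm.
Transfer each piece to the horizontal centroidal axis using Ī + A·d² with d = y − 86.141:
  rectangular body: d = -26.141 mm → contributes +29 380 028 mm⁴
  semicircular cap: d = 61.446 mm → contributes +27 016 649 mm⁴
Total I = 56 396 677 mm⁴.

Ix ≈ 5.64 × 10⁷ mm⁴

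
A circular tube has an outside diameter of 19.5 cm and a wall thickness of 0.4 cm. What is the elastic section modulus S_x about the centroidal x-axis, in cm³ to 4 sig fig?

Decompose the section into non-overlapping parts with the origin at the bottom-left of its bounding rectangle.
Outer circle: ⌀19.5, A = 298.648 cm², y = 9.75 cm, Ī = 7097.55 cm⁴.
Bore (subtracted): ⌀18.7, A = 274.646 cm², y = 9.75 cm, Ī = 6002.56 cm⁴.
By symmetry the centroid is at mid-height, ȳ = 9.75 cm.
All pieces are centred on the centroidal x-axis, so I = ΣĪ (holes subtracted) = 1094.99 cm⁴.
Extreme fibre distance c = 9.75 cm; S = I/c = 112.307 cm³.

S_x ≈ 112.3 cm³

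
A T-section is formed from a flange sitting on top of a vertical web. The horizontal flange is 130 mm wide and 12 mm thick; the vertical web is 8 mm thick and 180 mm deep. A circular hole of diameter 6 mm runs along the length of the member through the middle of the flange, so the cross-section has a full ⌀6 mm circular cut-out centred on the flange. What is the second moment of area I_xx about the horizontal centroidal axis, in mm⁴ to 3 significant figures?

Split into non-overlapping primitives; take the origin at the lower-left of the bounding box.
Flange: 130 × 12, A = 1 560 mm², y = 186 mm, Ī = 18 720 mm⁴.
Web: 8 × 180, A = 1 440 mm², y = 90 mm, Ī = 3 888 000 mm⁴.
Hole (subtracted): ⌀6, A = 28.274 mm², y = 186 mm, Ī = 63.617 mm⁴.
Centroid: ȳ = ΣA·y / ΣA = 139.48 mm.
Transfer each piece to the horizontal centroidal axis using Ī + A·d² with d = y − 139.48:
  flange: d = 46.518 mm → contributes +3 394 504 mm⁴
  web: d = -49.482 mm → contributes +7 413 734 mm⁴
  hole: d = 46.518 mm → contributes −61 248 mm⁴
Total I = 10 746 989 mm⁴.

I_xx ≈ 1.07 × 10⁷ mm⁴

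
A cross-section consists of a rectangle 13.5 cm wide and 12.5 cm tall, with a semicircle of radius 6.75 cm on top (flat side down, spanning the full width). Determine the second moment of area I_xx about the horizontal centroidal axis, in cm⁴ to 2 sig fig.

I_xx ≈ 6600 cm⁴

Decompose the section into non-overlapping parts with the origin at the bottom-left of its bounding rectangle.
Rectangular body: 13.5 × 12.5, A = 168.8 cm², y = 6.25 cm, Ī = 2 197 cm⁴.
Semicircular cap: semicircle r = 6.75, A = 71.57 cm², y = 15.36 cm, Ī = 227.8 cm⁴.
Centroid: ȳ = ΣA·y / ΣA = 8.964 cm.
Transfer each piece to the horizontal centroidal axis using Ī + A·d² with d = y − 8.964:
  rectangular body: d = -2.714 cm → contributes +3 441 cm⁴
  semicircular cap: d = 6.4 cm → contributes +3 160 cm⁴
Total I = 6 600 cm⁴.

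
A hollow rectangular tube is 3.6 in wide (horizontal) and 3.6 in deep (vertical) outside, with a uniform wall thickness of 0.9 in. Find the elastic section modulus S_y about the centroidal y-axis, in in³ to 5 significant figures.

Decompose the section into non-overlapping parts with the origin at the bottom-left of its bounding rectangle.
Outer rectangle: 3.6 × 3.6, A = 12.96 in², x = 1.8 in, Ī = 13.9968 in⁴.
Inner void (subtracted): 1.8 × 1.8, A = 3.24 in², x = 1.8 in, Ī = 0.8748 in⁴.
By symmetry the centroid is at mid-width, x̄ = 1.8 in.
All pieces are centred on the centroidal y-axis, so I = ΣĪ (holes subtracted) = 13.122 in⁴.
Extreme fibre distance c = 1.8 in; S = I/c = 7.29 in³.

S_y ≈ 7.2900 in³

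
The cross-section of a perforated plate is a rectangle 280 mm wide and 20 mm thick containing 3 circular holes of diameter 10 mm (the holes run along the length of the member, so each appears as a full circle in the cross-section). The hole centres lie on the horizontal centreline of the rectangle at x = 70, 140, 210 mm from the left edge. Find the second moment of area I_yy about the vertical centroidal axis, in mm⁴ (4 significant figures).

Treat the section as a set of non-overlapping primitives; coordinates are from the bounding-box lower-left.
Plate: 280 × 20, A = 5 600 mm², x = 140 mm, Ī = 36 586 667 mm⁴.
Hole 1 (subtracted): ⌀10, A = 78.5398 mm², x = 70 mm, Ī = 490.874 mm⁴.
Hole 2 (subtracted): ⌀10, A = 78.5398 mm², x = 140 mm, Ī = 490.874 mm⁴.
Hole 3 (subtracted): ⌀10, A = 78.5398 mm², x = 210 mm, Ī = 490.874 mm⁴.
By symmetry the centroid is at mid-width, x̄ = 140 mm.
Transfer each piece to the vertical centroidal axis using Ī + A·d² with d = x − 140:
  plate: d = 0 mm → contributes +36 586 667 mm⁴
  hole 1: d = -70 mm → contributes −385 336 mm⁴
  hole 2: d = 0 mm → contributes −490.874 mm⁴
  hole 3: d = 70 mm → contributes −385 336 mm⁴
Total I = 35 815 504 mm⁴.

I_yy ≈ 3.582 × 10⁷ mm⁴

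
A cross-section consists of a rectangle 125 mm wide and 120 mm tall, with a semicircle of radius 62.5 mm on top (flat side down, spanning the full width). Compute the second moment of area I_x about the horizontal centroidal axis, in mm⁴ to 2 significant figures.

Decompose the section into non-overlapping parts with the origin at the bottom-left of its bounding rectangle.
Rectangular body: 125 × 120, A = 15 000 mm², y = 60 mm, Ī = 18 000 000 mm⁴.
Semicircular cap: semicircle r = 62.5, A = 6 136 mm², y = 146.5 mm, Ī = 1 674 758 mm⁴.
Centroid: ȳ = ΣA·y / ΣA = 85.12 mm.
Transfer each piece to the horizontal centroidal axis using Ī + A·d² with d = y − 85.12:
  rectangular body: d = -25.12 mm → contributes +27 464 553 mm⁴
  semicircular cap: d = 61.41 mm → contributes +24 811 994 mm⁴
Total I = 52 276 548 mm⁴.

I_x ≈ 5.2 × 10⁷ mm⁴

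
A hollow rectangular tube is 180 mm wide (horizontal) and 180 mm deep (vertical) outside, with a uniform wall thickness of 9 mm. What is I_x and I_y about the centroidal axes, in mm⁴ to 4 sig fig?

I_x ≈ 3.008 × 10⁷ mm⁴, I_y ≈ 3.008 × 10⁷ mm⁴

Treat the section as a set of non-overlapping primitives; coordinates are from the bounding-box lower-left.
Outer rectangle: 180 × 180, A = 32 400 mm², y = 90 mm, Ī = 87 480 000 mm⁴.
Inner void (subtracted): 162 × 162, A = 26 244 mm², y = 90 mm, Ī = 57 395 628 mm⁴.
By symmetry the centroid is at mid-height, ȳ = 90 mm.
All pieces are centred on the centroidal x-axis, so I = ΣĪ (holes subtracted) = 30 084 372 mm⁴.
Repeating about the centroidal y-axis gives I_y = 30 084 372 mm⁴.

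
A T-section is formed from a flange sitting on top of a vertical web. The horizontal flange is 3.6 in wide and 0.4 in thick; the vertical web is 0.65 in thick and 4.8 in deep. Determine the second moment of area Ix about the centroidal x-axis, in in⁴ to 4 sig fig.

Decompose the section into non-overlapping parts with the origin at the bottom-left of its bounding rectangle.
Flange: 3.6 × 0.4, A = 1.44 in², y = 5 in, Ī = 0.0192 in⁴.
Web: 0.65 × 4.8, A = 3.12 in², y = 2.4 in, Ī = 5.9904 in⁴.
Centroid: ȳ = ΣA·y / ΣA = 3.22105 in.
Transfer each piece to the centroidal x-axis using Ī + A·d² with d = y − 3.22105:
  flange: d = 1.77895 in → contributes +4.5763 in⁴
  web: d = -0.821053 in → contributes +8.09368 in⁴
Total I = 12.67 in⁴.

Ix ≈ 12.67 in⁴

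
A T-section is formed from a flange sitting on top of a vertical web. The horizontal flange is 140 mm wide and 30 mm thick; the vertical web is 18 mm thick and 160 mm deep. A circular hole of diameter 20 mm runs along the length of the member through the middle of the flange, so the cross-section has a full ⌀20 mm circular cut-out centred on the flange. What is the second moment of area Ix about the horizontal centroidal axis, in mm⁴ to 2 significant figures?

Ix ≈ 2.1 × 10⁷ mm⁴

Decompose the section into non-overlapping parts with the origin at the bottom-left of its bounding rectangle.
Flange: 140 × 30, A = 4 200 mm², y = 175 mm, Ī = 315 000 mm⁴.
Web: 18 × 160, A = 2 880 mm², y = 80 mm, Ī = 6 144 000 mm⁴.
Hole (subtracted): ⌀20, A = 314.2 mm², y = 175 mm, Ī = 7 854 mm⁴.
Centroid: ȳ = ΣA·y / ΣA = 134.6 mm.
Transfer each piece to the horizontal centroidal axis using Ī + A·d² with d = y − 134.6:
  flange: d = 40.44 mm → contributes +7 183 121 mm⁴
  web: d = -54.56 mm → contributes +14 717 658 mm⁴
  hole: d = 40.44 mm → contributes −521 588 mm⁴
Total I = 21 379 191 mm⁴.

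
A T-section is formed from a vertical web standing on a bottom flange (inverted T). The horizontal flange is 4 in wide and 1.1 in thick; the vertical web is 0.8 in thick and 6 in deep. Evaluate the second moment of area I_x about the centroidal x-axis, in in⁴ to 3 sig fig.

Break the section into simple shapes (no overlaps), measuring from the bottom-left corner of the bounding box.
Flange: 4 × 1.1, A = 4.4 in², y = 0.55 in, Ī = 0.44367 in⁴.
Web: 0.8 × 6, A = 4.8 in², y = 4.1 in, Ī = 14.4 in⁴.
Centroid: ȳ = ΣA·y / ΣA = 2.4022 in.
Transfer each piece to the centroidal x-axis using Ī + A·d² with d = y − 2.4022:
  flange: d = -1.8522 in → contributes +15.538 in⁴
  web: d = 1.6978 in → contributes +28.237 in⁴
Total I = 43.775 in⁴.

I_x ≈ 43.8 in⁴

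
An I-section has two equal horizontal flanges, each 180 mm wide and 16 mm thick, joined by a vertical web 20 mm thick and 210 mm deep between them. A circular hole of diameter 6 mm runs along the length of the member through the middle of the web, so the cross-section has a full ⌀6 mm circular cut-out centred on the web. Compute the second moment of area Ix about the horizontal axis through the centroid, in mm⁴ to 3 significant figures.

Break the section into simple shapes (no overlaps), measuring from the bottom-left corner of the bounding box.
Bottom flange: 180 × 16, A = 2 880 mm², y = 8 mm, Ī = 61 440 mm⁴.
Web: 20 × 210, A = 4 200 mm², y = 121 mm, Ī = 15 435 000 mm⁴.
Top flange: 180 × 16, A = 2 880 mm², y = 234 mm, Ī = 61 440 mm⁴.
Hole (subtracted): ⌀6, A = 28.274 mm², y = 121 mm, Ī = 63.617 mm⁴.
By symmetry the centroid is at mid-height, ȳ = 121 mm.
Transfer each piece to the horizontal axis through the centroid using Ī + A·d² with d = y − 121:
  bottom flange: d = -113 mm → contributes +36 836 160 mm⁴
  web: d = 0 mm → contributes +15 435 000 mm⁴
  top flange: d = 113 mm → contributes +36 836 160 mm⁴
  hole: d = 0 mm → contributes −63.617 mm⁴
Total I = 89 107 256 mm⁴.

Ix ≈ 8.91 × 10⁷ mm⁴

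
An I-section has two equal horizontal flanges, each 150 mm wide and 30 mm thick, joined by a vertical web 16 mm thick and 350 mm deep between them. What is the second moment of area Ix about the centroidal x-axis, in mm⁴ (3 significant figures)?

Treat the section as a set of non-overlapping primitives; coordinates are from the bounding-box lower-left.
Bottom flange: 150 × 30, A = 4 500 mm², y = 15 mm, Ī = 337 500 mm⁴.
Web: 16 × 350, A = 5 600 mm², y = 205 mm, Ī = 57 166 667 mm⁴.
Top flange: 150 × 30, A = 4 500 mm², y = 395 mm, Ī = 337 500 mm⁴.
By symmetry the centroid is at mid-height, ȳ = 205 mm.
Transfer each piece to the centroidal x-axis using Ī + A·d² with d = y − 205:
  bottom flange: d = -190 mm → contributes +162 787 500 mm⁴
  web: d = 0 mm → contributes +57 166 667 mm⁴
  top flange: d = 190 mm → contributes +162 787 500 mm⁴
Total I = 382 741 667 mm⁴.

Ix ≈ 3.83 × 10⁸ mm⁴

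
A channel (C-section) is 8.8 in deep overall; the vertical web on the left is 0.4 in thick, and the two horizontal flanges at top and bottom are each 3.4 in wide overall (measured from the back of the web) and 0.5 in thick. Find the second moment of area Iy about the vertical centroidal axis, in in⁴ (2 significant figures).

Iy ≈ 7.0 in⁴

Break the section into simple shapes (no overlaps), measuring from the bottom-left corner of the bounding box.
Web: 0.4 × 8.8, A = 3.52 in², x = 0.2 in, Ī = 0.04693 in⁴.
Top flange (beyond web): 3 × 0.5, A = 1.5 in², x = 1.9 in, Ī = 1.125 in⁴.
Bottom flange (beyond web): 3 × 0.5, A = 1.5 in², x = 1.9 in, Ī = 1.125 in⁴.
Centroid: x̄ = ΣA·x / ΣA = 0.9822 in.
Transfer each piece to the vertical centroidal axis using Ī + A·d² with d = x − 0.9822:
  web: d = -0.7822 in → contributes +2.201 in⁴
  top flange (beyond web): d = 0.9178 in → contributes +2.389 in⁴
  bottom flange (beyond web): d = 0.9178 in → contributes +2.389 in⁴
Total I = 6.978 in⁴.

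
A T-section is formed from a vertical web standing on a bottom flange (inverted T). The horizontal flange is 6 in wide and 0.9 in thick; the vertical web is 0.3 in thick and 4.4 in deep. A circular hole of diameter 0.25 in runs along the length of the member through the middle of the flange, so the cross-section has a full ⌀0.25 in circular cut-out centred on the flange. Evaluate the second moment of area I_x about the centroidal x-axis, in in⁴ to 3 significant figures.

Split into non-overlapping primitives; take the origin at the lower-left of the bounding box.
Flange: 6 × 0.9, A = 5.4 in², y = 0.45 in, Ī = 0.3645 in⁴.
Web: 0.3 × 4.4, A = 1.32 in², y = 3.1 in, Ī = 2.1296 in⁴.
Hole (subtracted): ⌀0.25, A = 0.049087 in², y = 0.45 in, Ī = 0.00019175 in⁴.
Centroid: ȳ = ΣA·y / ΣA = 0.97437 in.
Transfer each piece to the centroidal x-axis using Ī + A·d² with d = y − 0.97437:
  flange: d = -0.52437 in → contributes +1.8493 in⁴
  web: d = 2.1256 in → contributes +8.0938 in⁴
  hole: d = -0.52437 in → contributes −0.013689 in⁴
Total I = 9.9294 in⁴.

I_x ≈ 9.93 in⁴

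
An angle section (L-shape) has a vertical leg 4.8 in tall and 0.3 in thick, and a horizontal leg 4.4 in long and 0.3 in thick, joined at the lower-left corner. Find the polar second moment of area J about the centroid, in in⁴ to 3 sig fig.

Decompose the section into non-overlapping parts with the origin at the bottom-left of its bounding rectangle.
Vertical leg: 0.3 × 4.8, A = 1.44 in², y = 2.4 in, Ī = 2.7648 in⁴.
Horizontal leg (remainder): 4.1 × 0.3, A = 1.23 in², y = 0.15 in, Ī = 0.009225 in⁴.
Centroid: ȳ = ΣA·y / ΣA = 1.3635 in.
Transfer each piece to the centroidal x-axis using Ī + A·d² with d = y − 1.3635:
  vertical leg: d = 1.0365 in → contributes +4.3119 in⁴
  horizontal leg (remainder): d = -1.2135 in → contributes +1.8205 in⁴
Total I = 6.1323 in⁴.
For the y-axis: x̄ = 1.1635 in.
Repeating about the centroidal y-axis gives I_y = 4.9445 in⁴.
Polar second moment: J = I_x + I_y = 11.077 in⁴.

J ≈ 11.1 in⁴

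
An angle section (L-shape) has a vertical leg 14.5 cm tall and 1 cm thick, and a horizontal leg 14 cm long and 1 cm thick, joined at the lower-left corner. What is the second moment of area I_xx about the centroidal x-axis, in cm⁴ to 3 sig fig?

I_xx ≈ 567 cm⁴

Treat the section as a set of non-overlapping primitives; coordinates are from the bounding-box lower-left.
Vertical leg: 1 × 14.5, A = 14.5 cm², y = 7.25 cm, Ī = 254.05 cm⁴.
Horizontal leg (remainder): 13 × 1, A = 13 cm², y = 0.5 cm, Ī = 1.0833 cm⁴.
Centroid: ȳ = ΣA·y / ΣA = 4.0591 cm.
Transfer each piece to the centroidal x-axis using Ī + A·d² with d = y − 4.0591:
  vertical leg: d = 3.1909 cm → contributes +401.69 cm⁴
  horizontal leg (remainder): d = -3.5591 cm → contributes +165.76 cm⁴
Total I = 567.45 cm⁴.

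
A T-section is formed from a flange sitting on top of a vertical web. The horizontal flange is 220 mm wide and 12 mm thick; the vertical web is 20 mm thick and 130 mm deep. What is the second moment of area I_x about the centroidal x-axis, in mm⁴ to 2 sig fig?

I_x ≈ 1.0 × 10⁷ mm⁴

Break the section into simple shapes (no overlaps), measuring from the bottom-left corner of the bounding box.
Flange: 220 × 12, A = 2 640 mm², y = 136 mm, Ī = 31 680 mm⁴.
Web: 20 × 130, A = 2 600 mm², y = 65 mm, Ī = 3 661 667 mm⁴.
Centroid: ȳ = ΣA·y / ΣA = 100.8 mm.
Transfer each piece to the centroidal x-axis using Ī + A·d² with d = y − 100.8:
  flange: d = 35.23 mm → contributes +3 308 139 mm⁴
  web: d = -35.77 mm → contributes +6 988 533 mm⁴
Total I = 10 296 672 mm⁴.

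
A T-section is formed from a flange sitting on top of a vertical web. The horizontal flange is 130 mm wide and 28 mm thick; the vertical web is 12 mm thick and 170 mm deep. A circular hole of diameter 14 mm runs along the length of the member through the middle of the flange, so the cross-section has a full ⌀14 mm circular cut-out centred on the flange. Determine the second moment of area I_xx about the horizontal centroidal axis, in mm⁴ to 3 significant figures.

I_xx ≈ 1.78 × 10⁷ mm⁴

Split into non-overlapping primitives; take the origin at the lower-left of the bounding box.
Flange: 130 × 28, A = 3 640 mm², y = 184 mm, Ī = 237 813 mm⁴.
Web: 12 × 170, A = 2 040 mm², y = 85 mm, Ī = 4 913 000 mm⁴.
Hole (subtracted): ⌀14, A = 153.94 mm², y = 184 mm, Ī = 1885.7 mm⁴.
Centroid: ȳ = ΣA·y / ΣA = 147.45 mm.
Transfer each piece to the horizontal centroidal axis using Ī + A·d² with d = y − 147.45:
  flange: d = 36.547 mm → contributes +5 099 653 mm⁴
  web: d = -62.453 mm → contributes +12 869 815 mm⁴
  hole: d = 36.547 mm → contributes −207 496 mm⁴
Total I = 17 761 972 mm⁴.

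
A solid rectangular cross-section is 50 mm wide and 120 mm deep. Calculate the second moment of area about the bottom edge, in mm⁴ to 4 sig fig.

I_base ≈ 2.880 × 10⁷ mm⁴

The section: 50 × 120, A = 6 000 mm², y = 60 mm, Ī = 7 200 000 mm⁴.
Transfer it to a horizontal axis along the bottom face using Ī + A·d² with d = y − 0:
  the section: d = 60 mm → contributes +28 800 000 mm⁴
Total I = 28 800 000 mm⁴.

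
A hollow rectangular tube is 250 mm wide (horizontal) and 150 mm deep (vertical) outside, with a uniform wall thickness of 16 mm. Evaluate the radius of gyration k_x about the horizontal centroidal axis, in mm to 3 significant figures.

Treat the section as a set of non-overlapping primitives; coordinates are from the bounding-box lower-left.
Outer rectangle: 250 × 150, A = 37 500 mm², y = 75 mm, Ī = 70 312 500 mm⁴.
Inner void (subtracted): 218 × 118, A = 25 724 mm², y = 75 mm, Ī = 29 848 415 mm⁴.
By symmetry the centroid is at mid-height, ȳ = 75 mm.
All pieces are centred on the horizontal centroidal axis, so I = ΣĪ (holes subtracted) = 40 464 085 mm⁴.
Radius of gyration: k = √(I/A) = √(40 464 085 / 11 776) = 58.619 mm.

k_x ≈ 58.6 mm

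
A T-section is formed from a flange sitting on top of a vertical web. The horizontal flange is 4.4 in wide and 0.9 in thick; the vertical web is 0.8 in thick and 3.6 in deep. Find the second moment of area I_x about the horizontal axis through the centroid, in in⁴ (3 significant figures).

I_x ≈ 11.8 in⁴

Split into non-overlapping primitives; take the origin at the lower-left of the bounding box.
Flange: 4.4 × 0.9, A = 3.96 in², y = 4.05 in, Ī = 0.2673 in⁴.
Web: 0.8 × 3.6, A = 2.88 in², y = 1.8 in, Ī = 3.1104 in⁴.
Centroid: ȳ = ΣA·y / ΣA = 3.1026 in.
Transfer each piece to the horizontal axis through the centroid using Ī + A·d² with d = y − 3.1026:
  flange: d = 0.94737 in → contributes +3.8214 in⁴
  web: d = -1.3026 in → contributes +7.9973 in⁴
Total I = 11.819 in⁴.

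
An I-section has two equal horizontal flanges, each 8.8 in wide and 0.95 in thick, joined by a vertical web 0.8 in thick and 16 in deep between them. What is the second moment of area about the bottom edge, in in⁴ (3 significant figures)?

I_base ≈ 3840 in⁴

Decompose the section into non-overlapping parts with the origin at the bottom-left of its bounding rectangle.
Bottom flange: 8.8 × 0.95, A = 8.36 in², y = 0.475 in, Ī = 0.62874 in⁴.
Web: 0.8 × 16, A = 12.8 in², y = 8.95 in, Ī = 273.07 in⁴.
Top flange: 8.8 × 0.95, A = 8.36 in², y = 17.425 in, Ī = 0.62874 in⁴.
Transfer each piece to a horizontal axis along the bottom face using Ī + A·d² with d = y − 0:
  bottom flange: d = 0.475 in → contributes +2.515 in⁴
  web: d = 8.95 in → contributes +1298.4 in⁴
  top flange: d = 17.425 in → contributes +2 539 in⁴
Total I = 3839.9 in⁴.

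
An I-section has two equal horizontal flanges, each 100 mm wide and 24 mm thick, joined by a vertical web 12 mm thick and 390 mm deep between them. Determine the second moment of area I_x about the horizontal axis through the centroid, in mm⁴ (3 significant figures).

Treat the section as a set of non-overlapping primitives; coordinates are from the bounding-box lower-left.
Bottom flange: 100 × 24, A = 2 400 mm², y = 12 mm, Ī = 115 200 mm⁴.
Web: 12 × 390, A = 4 680 mm², y = 219 mm, Ī = 59 319 000 mm⁴.
Top flange: 100 × 24, A = 2 400 mm², y = 426 mm, Ī = 115 200 mm⁴.
By symmetry the centroid is at mid-height, ȳ = 219 mm.
Transfer each piece to the horizontal axis through the centroid using Ī + A·d² with d = y − 219:
  bottom flange: d = -207 mm → contributes +102 952 800 mm⁴
  web: d = 0 mm → contributes +59 319 000 mm⁴
  top flange: d = 207 mm → contributes +102 952 800 mm⁴
Total I = 265 224 600 mm⁴.

I_x ≈ 2.65 × 10⁸ mm⁴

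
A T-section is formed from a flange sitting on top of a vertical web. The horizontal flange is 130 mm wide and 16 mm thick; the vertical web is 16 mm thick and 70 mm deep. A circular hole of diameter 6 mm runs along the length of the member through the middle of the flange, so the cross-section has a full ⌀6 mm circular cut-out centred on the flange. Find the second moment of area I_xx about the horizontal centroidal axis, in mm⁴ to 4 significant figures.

Split into non-overlapping primitives; take the origin at the lower-left of the bounding box.
Flange: 130 × 16, A = 2 080 mm², y = 78 mm, Ī = 44373.3 mm⁴.
Web: 16 × 70, A = 1 120 mm², y = 35 mm, Ī = 457 333 mm⁴.
Hole (subtracted): ⌀6, A = 28.2743 mm², y = 78 mm, Ī = 63.6173 mm⁴.
Centroid: ȳ = ΣA·y / ΣA = 62.8158 mm.
Transfer each piece to the horizontal centroidal axis using Ī + A·d² with d = y − 62.8158:
  flange: d = 15.1842 mm → contributes +523 936 mm⁴
  web: d = -27.8158 mm → contributes +1 323 901 mm⁴
  hole: d = 15.1842 mm → contributes −6582.51 mm⁴
Total I = 1 841 254 mm⁴.

I_xx ≈ 1.841 × 10⁶ mm⁴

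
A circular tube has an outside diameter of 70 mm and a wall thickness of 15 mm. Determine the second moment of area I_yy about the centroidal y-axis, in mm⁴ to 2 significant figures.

I_yy ≈ 1.1 × 10⁶ mm⁴

Treat the section as a set of non-overlapping primitives; coordinates are from the bounding-box lower-left.
Outer circle: ⌀70, A = 3 848 mm², x = 35 mm, Ī = 1 178 588 mm⁴.
Bore (subtracted): ⌀40, A = 1 257 mm², x = 35 mm, Ī = 125 664 mm⁴.
By symmetry the centroid is at mid-width, x̄ = 35 mm.
All pieces are centred on the centroidal y-axis, so I = ΣĪ (holes subtracted) = 1 052 924 mm⁴.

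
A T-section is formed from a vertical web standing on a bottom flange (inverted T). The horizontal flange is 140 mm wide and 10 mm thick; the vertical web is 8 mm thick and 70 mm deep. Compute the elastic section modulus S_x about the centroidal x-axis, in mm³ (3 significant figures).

Break the section into simple shapes (no overlaps), measuring from the bottom-left corner of the bounding box.
Flange: 140 × 10, A = 1 400 mm², y = 5 mm, Ī = 11 667 mm⁴.
Web: 8 × 70, A = 560 mm², y = 45 mm, Ī = 228 667 mm⁴.
Centroid: ȳ = ΣA·y / ΣA = 16.429 mm.
Transfer each piece to the centroidal x-axis using Ī + A·d² with d = y − 16.429:
  flange: d = -11.429 mm → contributes +194 524 mm⁴
  web: d = 28.571 mm → contributes +685 810 mm⁴
Total I = 880 333 mm⁴.
Extreme fibre distance c = 63.571 mm; S = I/c = 13 848 mm³.

S_x ≈ 1.38 × 10⁴ mm³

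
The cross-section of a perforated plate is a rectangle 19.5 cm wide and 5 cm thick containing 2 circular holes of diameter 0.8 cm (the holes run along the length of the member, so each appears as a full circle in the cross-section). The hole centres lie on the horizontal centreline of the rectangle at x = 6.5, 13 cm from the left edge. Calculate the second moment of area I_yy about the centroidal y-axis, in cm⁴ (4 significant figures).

I_yy ≈ 3079 cm⁴

Break the section into simple shapes (no overlaps), measuring from the bottom-left corner of the bounding box.
Plate: 19.5 × 5, A = 97.5 cm², x = 9.75 cm, Ī = 3089.53 cm⁴.
Hole 1 (subtracted): ⌀0.8, A = 0.502655 cm², x = 6.5 cm, Ī = 0.0201062 cm⁴.
Hole 2 (subtracted): ⌀0.8, A = 0.502655 cm², x = 13 cm, Ī = 0.0201062 cm⁴.
By symmetry the centroid is at mid-width, x̄ = 9.75 cm.
Transfer each piece to the centroidal y-axis using Ī + A·d² with d = x − 9.75:
  plate: d = 0 cm → contributes +3089.53 cm⁴
  hole 1: d = -3.25 cm → contributes −5.3294 cm⁴
  hole 2: d = 3.25 cm → contributes −5.3294 cm⁴
Total I = 3078.87 cm⁴.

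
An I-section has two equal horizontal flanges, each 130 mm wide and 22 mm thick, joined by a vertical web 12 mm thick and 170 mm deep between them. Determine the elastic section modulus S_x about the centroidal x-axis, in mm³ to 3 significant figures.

S_x ≈ 5.41 × 10⁵ mm³

Treat the section as a set of non-overlapping primitives; coordinates are from the bounding-box lower-left.
Bottom flange: 130 × 22, A = 2 860 mm², y = 11 mm, Ī = 115 353 mm⁴.
Web: 12 × 170, A = 2 040 mm², y = 107 mm, Ī = 4 913 000 mm⁴.
Top flange: 130 × 22, A = 2 860 mm², y = 203 mm, Ī = 115 353 mm⁴.
By symmetry the centroid is at mid-height, ȳ = 107 mm.
Transfer each piece to the centroidal x-axis using Ī + A·d² with d = y − 107:
  bottom flange: d = -96 mm → contributes +26 473 113 mm⁴
  web: d = 0 mm → contributes +4 913 000 mm⁴
  top flange: d = 96 mm → contributes +26 473 113 mm⁴
Total I = 57 859 227 mm⁴.
Extreme fibre distance c = 107 mm; S = I/c = 540 740 mm³.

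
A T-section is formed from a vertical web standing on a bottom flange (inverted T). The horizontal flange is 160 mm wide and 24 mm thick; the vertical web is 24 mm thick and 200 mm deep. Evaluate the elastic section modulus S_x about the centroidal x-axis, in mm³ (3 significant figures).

Split into non-overlapping primitives; take the origin at the lower-left of the bounding box.
Flange: 160 × 24, A = 3 840 mm², y = 12 mm, Ī = 184 320 mm⁴.
Web: 24 × 200, A = 4 800 mm², y = 124 mm, Ī = 16 000 000 mm⁴.
Centroid: ȳ = ΣA·y / ΣA = 74.222 mm.
Transfer each piece to the centroidal x-axis using Ī + A·d² with d = y − 74.222:
  flange: d = -62.222 mm → contributes +15 051 283 mm⁴
  web: d = 49.778 mm → contributes +27 893 570 mm⁴
Total I = 42 944 853 mm⁴.
Extreme fibre distance c = 149.78 mm; S = I/c = 286 724 mm³.

S_x ≈ 2.87 × 10⁵ mm³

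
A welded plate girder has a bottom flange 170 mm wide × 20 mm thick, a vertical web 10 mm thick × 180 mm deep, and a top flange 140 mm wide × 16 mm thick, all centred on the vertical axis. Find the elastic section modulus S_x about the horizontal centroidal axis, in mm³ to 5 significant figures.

S_x ≈ 4.7943 × 10⁵ mm³

Decompose the section into non-overlapping parts with the origin at the bottom-left of its bounding rectangle.
Bottom plate: 170 × 20, A = 3 400 mm², y = 10 mm, Ī = 113333.3 mm⁴.
Web plate: 10 × 180, A = 1 800 mm², y = 110 mm, Ī = 4 860 000 mm⁴.
Top plate: 140 × 16, A = 2 240 mm², y = 208 mm, Ī = 47786.67 mm⁴.
Centroid: ȳ = ΣA·y / ΣA = 93.80645 mm.
Transfer each piece to the horizontal centroidal axis using Ī + A·d² with d = y − 93.80645:
  bottom plate: d = -83.80645 mm → contributes +23 993 306 mm⁴
  web plate: d = 16.19355 mm → contributes +5 332 016 mm⁴
  top plate: d = 114.1935 mm → contributes +29 257 760 mm⁴
Total I = 58 583 081 mm⁴.
Extreme fibre distance c = 122.1935 mm; S = I/c = 479428.6 mm³.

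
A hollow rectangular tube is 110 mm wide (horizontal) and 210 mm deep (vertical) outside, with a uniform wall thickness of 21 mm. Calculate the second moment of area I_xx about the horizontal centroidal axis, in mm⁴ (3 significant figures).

Treat the section as a set of non-overlapping primitives; coordinates are from the bounding-box lower-left.
Outer rectangle: 110 × 210, A = 23 100 mm², y = 105 mm, Ī = 84 892 500 mm⁴.
Inner void (subtracted): 68 × 168, A = 11 424 mm², y = 105 mm, Ī = 26 869 248 mm⁴.
By symmetry the centroid is at mid-height, ȳ = 105 mm.
All pieces are centred on the horizontal centroidal axis, so I = ΣĪ (holes subtracted) = 58 023 252 mm⁴.

I_xx ≈ 5.80 × 10⁷ mm⁴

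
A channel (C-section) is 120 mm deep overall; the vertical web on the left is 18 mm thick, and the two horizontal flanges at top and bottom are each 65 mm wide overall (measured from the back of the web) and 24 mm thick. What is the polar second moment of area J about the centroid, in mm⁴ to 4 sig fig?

Break the section into simple shapes (no overlaps), measuring from the bottom-left corner of the bounding box.
Web: 18 × 120, A = 2 160 mm², y = 60 mm, Ī = 2 592 000 mm⁴.
Top flange (beyond web): 47 × 24, A = 1 128 mm², y = 108 mm, Ī = 54 144 mm⁴.
Bottom flange (beyond web): 47 × 24, A = 1 128 mm², y = 12 mm, Ī = 54 144 mm⁴.
By symmetry the centroid is at mid-height, ȳ = 60 mm.
Transfer each piece to the centroidal x-axis using Ī + A·d² with d = y − 60:
  web: d = 0 mm → contributes +2 592 000 mm⁴
  top flange (beyond web): d = 48 mm → contributes +2 653 056 mm⁴
  bottom flange (beyond web): d = -48 mm → contributes +2 653 056 mm⁴
Total I = 7 898 112 mm⁴.
For the y-axis: x̄ = 25.6033 mm.
Repeating about the centroidal y-axis gives I_y = 1 639 161 mm⁴.
Polar second moment: J = I_x + I_y = 9 537 273 mm⁴.

J ≈ 9.537 × 10⁶ mm⁴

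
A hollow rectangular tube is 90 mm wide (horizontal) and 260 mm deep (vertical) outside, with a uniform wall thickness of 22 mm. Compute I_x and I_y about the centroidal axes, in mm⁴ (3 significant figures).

I_x ≈ 9.32 × 10⁷ mm⁴, I_y ≈ 1.40 × 10⁷ mm⁴

Break the section into simple shapes (no overlaps), measuring from the bottom-left corner of the bounding box.
Outer rectangle: 90 × 260, A = 23 400 mm², y = 130 mm, Ī = 131 820 000 mm⁴.
Inner void (subtracted): 46 × 216, A = 9 936 mm², y = 130 mm, Ī = 38 631 168 mm⁴.
By symmetry the centroid is at mid-height, ȳ = 130 mm.
All pieces are centred on the centroidal x-axis, so I = ΣĪ (holes subtracted) = 93 188 832 mm⁴.
Repeating about the centroidal y-axis gives I_y = 14 042 952 mm⁴.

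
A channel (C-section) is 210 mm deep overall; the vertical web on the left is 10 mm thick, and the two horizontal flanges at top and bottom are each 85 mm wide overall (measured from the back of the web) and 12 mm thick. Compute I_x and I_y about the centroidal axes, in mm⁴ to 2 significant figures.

Decompose the section into non-overlapping parts with the origin at the bottom-left of its bounding rectangle.
Web: 10 × 210, A = 2 100 mm², y = 105 mm, Ī = 7 717 500 mm⁴.
Top flange (beyond web): 75 × 12, A = 900 mm², y = 204 mm, Ī = 10 800 mm⁴.
Bottom flange (beyond web): 75 × 12, A = 900 mm², y = 6 mm, Ī = 10 800 mm⁴.
By symmetry the centroid is at mid-height, ȳ = 105 mm.
Transfer each piece to the centroidal x-axis using Ī + A·d² with d = y − 105:
  web: d = 0 mm → contributes +7 717 500 mm⁴
  top flange (beyond web): d = 99 mm → contributes +8 831 700 mm⁴
  bottom flange (beyond web): d = -99 mm → contributes +8 831 700 mm⁴
Total I = 25 380 900 mm⁴.
For the y-axis: x̄ = 24.62 mm.
Repeating about the centroidal y-axis gives I_y = 2 611 923 mm⁴.

I_x ≈ 2.5 × 10⁷ mm⁴, I_y ≈ 2.6 × 10⁶ mm⁴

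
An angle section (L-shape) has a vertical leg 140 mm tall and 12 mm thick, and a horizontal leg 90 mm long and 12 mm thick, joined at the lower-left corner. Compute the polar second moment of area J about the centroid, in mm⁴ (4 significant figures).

Split into non-overlapping primitives; take the origin at the lower-left of the bounding box.
Vertical leg: 12 × 140, A = 1 680 mm², y = 70 mm, Ī = 2 744 000 mm⁴.
Horizontal leg (remainder): 78 × 12, A = 936 mm², y = 6 mm, Ī = 11 232 mm⁴.
Centroid: ȳ = ΣA·y / ΣA = 47.1009 mm.
Transfer each piece to the centroidal x-axis using Ī + A·d² with d = y − 47.1009:
  vertical leg: d = 22.8991 mm → contributes +3 624 938 mm⁴
  horizontal leg (remainder): d = -41.1009 mm → contributes +1 592 403 mm⁴
Total I = 5 217 341 mm⁴.
For the y-axis: x̄ = 22.1009 mm.
Repeating about the centroidal y-axis gives I_y = 1 711 941 mm⁴.
Polar second moment: J = I_x + I_y = 6 929 283 mm⁴.

J ≈ 6.929 × 10⁶ mm⁴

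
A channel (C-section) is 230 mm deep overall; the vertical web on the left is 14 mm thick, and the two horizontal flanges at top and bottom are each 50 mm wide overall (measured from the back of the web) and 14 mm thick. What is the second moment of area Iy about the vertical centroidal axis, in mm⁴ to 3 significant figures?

Iy ≈ 6.41 × 10⁵ mm⁴

Treat the section as a set of non-overlapping primitives; coordinates are from the bounding-box lower-left.
Web: 14 × 230, A = 3 220 mm², x = 7 mm, Ī = 52 593 mm⁴.
Top flange (beyond web): 36 × 14, A = 504 mm², x = 32 mm, Ī = 54 432 mm⁴.
Bottom flange (beyond web): 36 × 14, A = 504 mm², x = 32 mm, Ī = 54 432 mm⁴.
Centroid: x̄ = ΣA·x / ΣA = 12.96 mm.
Transfer each piece to the vertical centroidal axis using Ī + A·d² with d = x − 12.96:
  web: d = -5.9603 mm → contributes +166 983 mm⁴
  top flange (beyond web): d = 19.04 mm → contributes +237 138 mm⁴
  bottom flange (beyond web): d = 19.04 mm → contributes +237 138 mm⁴
Total I = 641 259 mm⁴.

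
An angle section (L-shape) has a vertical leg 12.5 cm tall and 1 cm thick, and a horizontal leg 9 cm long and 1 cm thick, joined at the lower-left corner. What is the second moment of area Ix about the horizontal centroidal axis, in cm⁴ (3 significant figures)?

Break the section into simple shapes (no overlaps), measuring from the bottom-left corner of the bounding box.
Vertical leg: 1 × 12.5, A = 12.5 cm², y = 6.25 cm, Ī = 162.76 cm⁴.
Horizontal leg (remainder): 8 × 1, A = 8 cm², y = 0.5 cm, Ī = 0.66667 cm⁴.
Centroid: ȳ = ΣA·y / ΣA = 4.0061 cm.
Transfer each piece to the horizontal centroidal axis using Ī + A·d² with d = y − 4.0061:
  vertical leg: d = 2.2439 cm → contributes +225.7 cm⁴
  horizontal leg (remainder): d = -3.5061 cm → contributes +99.008 cm⁴
Total I = 324.71 cm⁴.

Ix ≈ 325 cm⁴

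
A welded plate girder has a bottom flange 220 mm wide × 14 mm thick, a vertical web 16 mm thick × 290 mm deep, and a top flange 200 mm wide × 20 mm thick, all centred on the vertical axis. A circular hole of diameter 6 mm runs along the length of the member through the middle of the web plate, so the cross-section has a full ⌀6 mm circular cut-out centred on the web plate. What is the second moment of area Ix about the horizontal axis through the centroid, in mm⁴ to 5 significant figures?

Decompose the section into non-overlapping parts with the origin at the bottom-left of its bounding rectangle.
Bottom plate: 220 × 14, A = 3 080 mm², y = 7 mm, Ī = 50306.67 mm⁴.
Web plate: 16 × 290, A = 4 640 mm², y = 159 mm, Ī = 32 518 667 mm⁴.
Top plate: 200 × 20, A = 4 000 mm², y = 314 mm, Ī = 133333.3 mm⁴.
Hole (subtracted): ⌀6, A = 28.27433 mm², y = 159 mm, Ī = 63.61725 mm⁴.
Centroid: ȳ = ΣA·y / ΣA = 171.987 mm.
Transfer each piece to the horizontal axis through the centroid using Ī + A·d² with d = y − 171.987:
  bottom plate: d = -164.987 mm → contributes +83 890 056 mm⁴
  web plate: d = -12.98696 mm → contributes +33 301 255 mm⁴
  top plate: d = 142.013 mm → contributes +80 804 145 mm⁴
  hole: d = -12.98696 mm → contributes −4832.4 mm⁴
Total I = 197 990 623 mm⁴.

Ix ≈ 1.9799 × 10⁸ mm⁴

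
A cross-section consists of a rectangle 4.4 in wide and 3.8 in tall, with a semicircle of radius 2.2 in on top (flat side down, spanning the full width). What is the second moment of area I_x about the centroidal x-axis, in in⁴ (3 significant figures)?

Split into non-overlapping primitives; take the origin at the lower-left of the bounding box.
Rectangular body: 4.4 × 3.8, A = 16.72 in², y = 1.9 in, Ī = 20.12 in⁴.
Semicircular cap: semicircle r = 2.2, A = 7.6027 in², y = 4.7337 in, Ī = 2.5711 in⁴.
Centroid: ȳ = ΣA·y / ΣA = 2.7857 in.
Transfer each piece to the centroidal x-axis using Ī + A·d² with d = y − 2.7857:
  rectangular body: d = -0.88575 in → contributes +33.237 in⁴
  semicircular cap: d = 1.948 in → contributes +31.42 in⁴
Total I = 64.657 in⁴.

I_x ≈ 64.7 in⁴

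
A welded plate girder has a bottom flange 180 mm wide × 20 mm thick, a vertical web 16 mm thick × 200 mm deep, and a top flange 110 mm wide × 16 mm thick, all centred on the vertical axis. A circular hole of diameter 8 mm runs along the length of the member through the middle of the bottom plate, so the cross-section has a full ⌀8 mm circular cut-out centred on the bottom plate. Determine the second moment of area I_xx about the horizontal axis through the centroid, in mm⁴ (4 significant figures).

Break the section into simple shapes (no overlaps), measuring from the bottom-left corner of the bounding box.
Bottom plate: 180 × 20, A = 3 600 mm², y = 10 mm, Ī = 120 000 mm⁴.
Web plate: 16 × 200, A = 3 200 mm², y = 120 mm, Ī = 10 666 667 mm⁴.
Top plate: 110 × 16, A = 1 760 mm², y = 228 mm, Ī = 37546.7 mm⁴.
Hole (subtracted): ⌀8, A = 50.2655 mm², y = 10 mm, Ī = 201.062 mm⁴.
Centroid: ȳ = ΣA·y / ΣA = 96.4516 mm.
Transfer each piece to the horizontal axis through the centroid using Ī + A·d² with d = y − 96.4516:
  bottom plate: d = -86.4516 mm → contributes +27 025 953 mm⁴
  web plate: d = 23.5484 mm → contributes +12 441 156 mm⁴
  top plate: d = 131.548 mm → contributes +30 494 323 mm⁴
  hole: d = -86.4516 mm → contributes −375 879 mm⁴
Total I = 69 585 553 mm⁴.

I_xx ≈ 6.959 × 10⁷ mm⁴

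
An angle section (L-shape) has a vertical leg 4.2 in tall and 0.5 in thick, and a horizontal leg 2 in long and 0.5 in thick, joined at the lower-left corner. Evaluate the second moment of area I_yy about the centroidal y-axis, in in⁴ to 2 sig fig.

Break the section into simple shapes (no overlaps), measuring from the bottom-left corner of the bounding box.
Vertical leg: 0.5 × 4.2, A = 2.1 in², x = 0.25 in, Ī = 0.04375 in⁴.
Horizontal leg (remainder): 1.5 × 0.5, A = 0.75 in², x = 1.25 in, Ī = 0.1406 in⁴.
Centroid: x̄ = ΣA·x / ΣA = 0.5132 in.
Transfer each piece to the centroidal y-axis using Ī + A·d² with d = x − 0.5132:
  vertical leg: d = -0.2632 in → contributes +0.1892 in⁴
  horizontal leg (remainder): d = 0.7368 in → contributes +0.5478 in⁴
Total I = 0.737 in⁴.

I_yy ≈ 0.74 in⁴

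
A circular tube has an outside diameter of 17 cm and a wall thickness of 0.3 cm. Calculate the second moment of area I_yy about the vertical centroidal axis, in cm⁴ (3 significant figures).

Split into non-overlapping primitives; take the origin at the lower-left of the bounding box.
Outer circle: ⌀17, A = 226.98 cm², x = 8.5 cm, Ī = 4099.8 cm⁴.
Bore (subtracted): ⌀16.4, A = 211.24 cm², x = 8.5 cm, Ī = 3 551 cm⁴.
By symmetry the centroid is at mid-width, x̄ = 8.5 cm.
All pieces are centred on the vertical centroidal axis, so I = ΣĪ (holes subtracted) = 548.87 cm⁴.

I_yy ≈ 549 cm⁴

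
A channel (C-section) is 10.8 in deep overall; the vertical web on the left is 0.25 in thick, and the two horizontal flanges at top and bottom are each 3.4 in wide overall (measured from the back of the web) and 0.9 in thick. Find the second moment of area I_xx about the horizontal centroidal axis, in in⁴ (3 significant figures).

I_xx ≈ 166 in⁴

Break the section into simple shapes (no overlaps), measuring from the bottom-left corner of the bounding box.
Web: 0.25 × 10.8, A = 2.7 in², y = 5.4 in, Ī = 26.244 in⁴.
Top flange (beyond web): 3.15 × 0.9, A = 2.835 in², y = 10.35 in, Ī = 0.19136 in⁴.
Bottom flange (beyond web): 3.15 × 0.9, A = 2.835 in², y = 0.45 in, Ī = 0.19136 in⁴.
By symmetry the centroid is at mid-height, ȳ = 5.4 in.
Transfer each piece to the horizontal centroidal axis using Ī + A·d² with d = y − 5.4:
  web: d = 0 in → contributes +26.244 in⁴
  top flange (beyond web): d = 4.95 in → contributes +69.656 in⁴
  bottom flange (beyond web): d = -4.95 in → contributes +69.656 in⁴
Total I = 165.56 in⁴.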